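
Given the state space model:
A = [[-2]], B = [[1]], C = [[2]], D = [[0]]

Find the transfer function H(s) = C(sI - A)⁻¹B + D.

(sI - A)⁻¹ = 1/(s + 2). H(s) = 2 × 1/(s + 2) + 0 = 2/(s + 2).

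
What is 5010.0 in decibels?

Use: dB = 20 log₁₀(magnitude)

dB = 20 log₁₀(5010.0) = 74.0 dB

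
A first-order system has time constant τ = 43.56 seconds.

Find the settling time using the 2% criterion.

For first-order system, 2% settling time ≈ 4τ = 4 × 43.56 = 174.24 s.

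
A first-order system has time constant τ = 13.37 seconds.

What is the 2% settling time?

For first-order system, 2% settling time ≈ 4τ = 4 × 13.37 = 53.48 s.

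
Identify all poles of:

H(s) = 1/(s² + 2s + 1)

Discriminant = 2² - 4×1×1 = 4 - 4 = 0, so there is a repeated real pole at s = -2/(2×1) = -2/2 = -1. Pole: s = -1 (repeated, multiplicity 2).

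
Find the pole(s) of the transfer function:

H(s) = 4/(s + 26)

Pole is where denominator = 0: s + 26 = 0, so s = -26.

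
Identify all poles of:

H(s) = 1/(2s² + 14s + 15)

Discriminant = 14² - 4×2×15 = 196 - 120 = 76 > 0, so two distinct real poles. Using quadratic formula: s = (-14 ± √76)/(2×2) = (-14 ± √76)/4, with √76 ≈ 8.7178. s₁ ≈ -1.3206, s₂ ≈ -5.6794. Poles: s₁ = -1.3206, s₂ = -5.6794.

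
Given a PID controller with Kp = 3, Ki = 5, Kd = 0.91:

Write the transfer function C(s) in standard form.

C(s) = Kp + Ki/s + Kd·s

Substituting values: C(s) = 3 + 5/s + 0.91s = (0.91s² + 3s + 5)/s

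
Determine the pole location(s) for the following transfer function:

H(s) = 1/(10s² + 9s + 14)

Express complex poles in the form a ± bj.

Discriminant = 9² - 4×10×14 = 81 - 560 = -479 < 0, so the poles are a complex conjugate pair s = (-9 ± j√479)/(2×10). Real part = -9/(2×10) = -9/20 = -0.45; imaginary part = ±√479/(2×10) ≈ 1.0943. Poles: s = -0.45 ± 1.0943j.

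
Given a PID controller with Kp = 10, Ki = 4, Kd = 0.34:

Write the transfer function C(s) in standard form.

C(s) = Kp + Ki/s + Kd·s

Substituting values: C(s) = 10 + 4/s + 0.34s = (0.34s² + 10s + 4)/s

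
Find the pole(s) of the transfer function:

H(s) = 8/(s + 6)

Pole is where denominator = 0: s + 6 = 0, so s = -6.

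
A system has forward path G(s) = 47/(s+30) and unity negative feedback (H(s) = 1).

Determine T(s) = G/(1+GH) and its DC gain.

T(s) = G/(1+GH) = [47/(s+30)] / [1 + 47/(s+30)] = 47/(s+30+47) = 47/(s+77). DC gain = 47/77 = 0.6104.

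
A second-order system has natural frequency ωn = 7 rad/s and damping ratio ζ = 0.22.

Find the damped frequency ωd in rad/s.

ωd = ωn√(1 - ζ²) = 7√(1 - 0.22²) = 6.83 rad/s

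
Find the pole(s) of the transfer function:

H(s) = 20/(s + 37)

Pole is where denominator = 0: s + 37 = 0, so s = -37.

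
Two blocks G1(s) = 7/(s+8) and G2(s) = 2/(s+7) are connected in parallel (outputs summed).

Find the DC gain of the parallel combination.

Parallel: G_eq = G1 + G2. DC gain = G1(0) + G2(0) = 7/8 + 2/7 = 0.875 + 0.2857 = 1.1607.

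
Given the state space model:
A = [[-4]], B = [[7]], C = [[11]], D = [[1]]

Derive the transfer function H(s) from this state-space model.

(sI - A)⁻¹ = 1/(s + 4). H(s) = 11×7/(s + 4) + 1 = (s + 81)/(s + 4).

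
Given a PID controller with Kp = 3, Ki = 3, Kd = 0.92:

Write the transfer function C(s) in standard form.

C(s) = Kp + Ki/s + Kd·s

Substituting values: C(s) = 3 + 3/s + 0.92s = (0.92s² + 3s + 3)/s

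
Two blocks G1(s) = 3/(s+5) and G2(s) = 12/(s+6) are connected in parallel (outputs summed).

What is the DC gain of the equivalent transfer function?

Parallel: G_eq = G1 + G2. DC gain = G1(0) + G2(0) = 3/5 + 12/6 = 0.6 + 2 = 2.6.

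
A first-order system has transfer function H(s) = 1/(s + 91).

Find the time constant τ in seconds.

For H(s) = 1/(s + 1/τ), the pole is at -1/τ = -91, so τ = 1/91 = 0.0110 s.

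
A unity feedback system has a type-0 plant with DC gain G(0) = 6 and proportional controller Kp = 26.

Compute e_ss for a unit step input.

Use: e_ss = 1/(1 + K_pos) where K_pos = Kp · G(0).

K_pos = Kp · G(0) = 26 × 6 = 156. e_ss = 1/(1 + 156) = 0.0064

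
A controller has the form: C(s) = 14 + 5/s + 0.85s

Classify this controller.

This is a Proportional-Integral-Derivative (PID) controller.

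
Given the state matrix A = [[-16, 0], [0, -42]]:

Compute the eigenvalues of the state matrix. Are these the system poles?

For diagonal matrix, eigenvalues are diagonal entries: λ₁ = -16, λ₂ = -42. Eigenvalues of A = system poles.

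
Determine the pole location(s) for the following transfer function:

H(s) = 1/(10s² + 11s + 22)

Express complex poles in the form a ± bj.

Discriminant = 11² - 4×10×22 = 121 - 880 = -759 < 0, so the poles are a complex conjugate pair s = (-11 ± j√759)/(2×10). Real part = -11/(2×10) = -11/20 = -0.55; imaginary part = ±√759/(2×10) ≈ 1.3775. Poles: s = -0.55 ± 1.3775j.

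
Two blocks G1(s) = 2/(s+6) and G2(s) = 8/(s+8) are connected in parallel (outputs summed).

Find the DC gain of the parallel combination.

Parallel: G_eq = G1 + G2. DC gain = G1(0) + G2(0) = 2/6 + 8/8 = 0.3333 + 1 = 1.3333.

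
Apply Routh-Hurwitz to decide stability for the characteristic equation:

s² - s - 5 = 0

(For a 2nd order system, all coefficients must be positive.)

Coefficients: 1, -1, -5. b=-1, c=-5 not positive, so system is unstable.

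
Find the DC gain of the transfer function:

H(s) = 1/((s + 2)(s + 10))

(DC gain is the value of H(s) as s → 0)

DC gain = H(0) = 1/(2 × 10) = 1/20 = 0.05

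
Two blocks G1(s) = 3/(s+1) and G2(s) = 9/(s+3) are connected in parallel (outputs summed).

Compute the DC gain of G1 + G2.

Parallel: G_eq = G1 + G2. DC gain = G1(0) + G2(0) = 3/1 + 9/3 = 3 + 3 = 6.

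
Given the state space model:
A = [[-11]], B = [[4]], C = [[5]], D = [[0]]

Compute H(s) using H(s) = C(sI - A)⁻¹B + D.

(sI - A)⁻¹ = 1/(s + 11). H(s) = 5 × 4/(s + 11) + 0 = 20/(s + 11).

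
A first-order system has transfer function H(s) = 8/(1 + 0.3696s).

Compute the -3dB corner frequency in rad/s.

Corner frequency = 1/τ = 1/0.3696 = 2.706 rad/s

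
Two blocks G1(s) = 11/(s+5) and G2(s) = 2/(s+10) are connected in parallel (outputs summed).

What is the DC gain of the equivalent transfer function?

Parallel: G_eq = G1 + G2. DC gain = G1(0) + G2(0) = 11/5 + 2/10 = 2.2 + 0.2 = 2.4.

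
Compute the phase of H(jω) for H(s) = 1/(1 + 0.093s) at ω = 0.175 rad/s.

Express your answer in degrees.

Phase = -arctan(ωτ) = -arctan(0.175 × 0.093) = -0.9°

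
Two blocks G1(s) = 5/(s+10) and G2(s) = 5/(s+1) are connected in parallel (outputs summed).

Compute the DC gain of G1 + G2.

Parallel: G_eq = G1 + G2. DC gain = G1(0) + G2(0) = 5/10 + 5/1 = 0.5 + 5 = 5.5.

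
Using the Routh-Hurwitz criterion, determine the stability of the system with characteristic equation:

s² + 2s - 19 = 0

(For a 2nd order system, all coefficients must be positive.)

Coefficients: 1, 2, -19. c=-19 not positive, so system is unstable.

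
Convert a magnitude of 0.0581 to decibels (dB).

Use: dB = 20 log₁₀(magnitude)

dB = 20 log₁₀(0.0581) = -24.7 dB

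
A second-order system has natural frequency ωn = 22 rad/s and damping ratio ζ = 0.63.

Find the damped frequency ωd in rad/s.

ωd = ωn√(1 - ζ²) = 22√(1 - 0.63²) = 17.09 rad/s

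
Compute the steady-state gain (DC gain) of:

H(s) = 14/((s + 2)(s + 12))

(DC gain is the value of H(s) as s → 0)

DC gain = H(0) = 14/(2 × 12) = 14/24 = 0.5833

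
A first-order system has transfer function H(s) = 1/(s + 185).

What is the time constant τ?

For H(s) = 1/(s + 1/τ), the pole is at -1/τ = -185, so τ = 1/185 = 0.0054 s.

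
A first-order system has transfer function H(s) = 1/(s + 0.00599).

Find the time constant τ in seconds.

For H(s) = 1/(s + 1/τ), the pole is at -1/τ = -0.00599, so τ = 1/0.00599 = 166.9 s.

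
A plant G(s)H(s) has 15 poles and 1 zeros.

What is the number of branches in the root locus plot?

Root locus has n branches where n = number of poles = 15.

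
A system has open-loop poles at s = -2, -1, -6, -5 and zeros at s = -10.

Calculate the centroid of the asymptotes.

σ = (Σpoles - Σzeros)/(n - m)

σ = (Σpoles - Σzeros)/(n - m) = (-14 - (-10))/(4 - 1) = -4/3 = -1.33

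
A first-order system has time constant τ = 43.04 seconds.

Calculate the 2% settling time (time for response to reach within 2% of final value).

For first-order system, 2% settling time ≈ 4τ = 4 × 43.04 = 172.16 s.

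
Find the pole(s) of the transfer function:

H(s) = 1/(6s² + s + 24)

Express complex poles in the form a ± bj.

Discriminant = 1² - 4×6×24 = 1 - 576 = -575 < 0, so the poles are a complex conjugate pair s = (-1 ± j√575)/(2×6). Real part = -1/(2×6) = -1/12 ≈ -0.0833; imaginary part = ±√575/(2×6) ≈ 1.9983. Poles: s = -0.0833 ± 1.9983j.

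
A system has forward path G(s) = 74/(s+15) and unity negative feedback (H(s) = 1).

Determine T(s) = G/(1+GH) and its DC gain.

T(s) = G/(1+GH) = [74/(s+15)] / [1 + 74/(s+15)] = 74/(s+15+74) = 74/(s+89). DC gain = 74/89 = 0.8315.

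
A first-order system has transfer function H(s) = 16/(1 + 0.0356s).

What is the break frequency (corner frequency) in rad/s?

Corner frequency = 1/τ = 1/0.0356 = 28.09 rad/s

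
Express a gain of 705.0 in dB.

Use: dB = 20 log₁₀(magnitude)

dB = 20 log₁₀(705.0) = 57.0 dB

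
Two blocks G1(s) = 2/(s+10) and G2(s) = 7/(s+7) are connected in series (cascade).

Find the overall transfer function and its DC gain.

Series: multiply transfer functions. G_eq = 2/(s+10) × 7/(s+7) = 14/((s+10)(s+7)). DC gain = 14/(10×7) = 0.2.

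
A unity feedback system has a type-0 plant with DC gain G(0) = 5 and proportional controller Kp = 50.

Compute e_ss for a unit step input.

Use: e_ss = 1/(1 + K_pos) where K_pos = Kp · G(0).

K_pos = Kp · G(0) = 50 × 5 = 250. e_ss = 1/(1 + 250) = 0.0040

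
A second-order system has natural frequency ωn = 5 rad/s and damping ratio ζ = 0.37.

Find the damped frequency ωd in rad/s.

ωd = ωn√(1 - ζ²) = 5√(1 - 0.37²) = 4.65 rad/s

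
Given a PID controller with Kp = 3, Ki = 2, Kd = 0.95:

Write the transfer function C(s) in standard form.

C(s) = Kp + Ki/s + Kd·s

Substituting values: C(s) = 3 + 2/s + 0.95s = (0.95s² + 3s + 2)/s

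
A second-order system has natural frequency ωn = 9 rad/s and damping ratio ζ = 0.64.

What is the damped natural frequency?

ωd = ωn√(1 - ζ²) = 9√(1 - 0.64²) = 6.92 rad/s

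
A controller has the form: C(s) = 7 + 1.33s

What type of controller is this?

This is a Proportional-Derivative (PD) controller.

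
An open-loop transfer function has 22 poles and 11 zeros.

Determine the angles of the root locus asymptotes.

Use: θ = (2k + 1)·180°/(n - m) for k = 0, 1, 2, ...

n - m = 22 - 11 = 11. Angles: θk = (2k + 1)·180°/11 = 16.36°, 49.09°, 81.82°, 114.55°, 147.27°, 180°, 212.73°, 245.45°, 278.18°, 310.91°, 343.64°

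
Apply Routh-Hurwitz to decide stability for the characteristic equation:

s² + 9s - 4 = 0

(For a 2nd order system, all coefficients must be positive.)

Coefficients: 1, 9, -4. c=-4 not positive, so system is unstable.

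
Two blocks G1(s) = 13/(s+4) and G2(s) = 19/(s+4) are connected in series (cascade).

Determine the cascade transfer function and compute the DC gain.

Series: multiply transfer functions. G_eq = 13/(s+4) × 19/(s+4) = 247/((s+4)(s+4)). DC gain = 247/(4×4) = 15.4375.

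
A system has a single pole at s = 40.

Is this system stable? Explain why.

Pole at s = 40 is in the right half-plane. Unstable.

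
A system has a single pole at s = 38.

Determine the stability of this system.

Pole at s = 38 is in the right half-plane. Unstable.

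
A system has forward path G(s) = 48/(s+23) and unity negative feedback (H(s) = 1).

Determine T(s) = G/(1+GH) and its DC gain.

T(s) = G/(1+GH) = [48/(s+23)] / [1 + 48/(s+23)] = 48/(s+23+48) = 48/(s+71). DC gain = 48/71 = 0.6761.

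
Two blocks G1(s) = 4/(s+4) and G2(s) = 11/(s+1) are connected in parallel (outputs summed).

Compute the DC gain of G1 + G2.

Parallel: G_eq = G1 + G2. DC gain = G1(0) + G2(0) = 4/4 + 11/1 = 1 + 11 = 12.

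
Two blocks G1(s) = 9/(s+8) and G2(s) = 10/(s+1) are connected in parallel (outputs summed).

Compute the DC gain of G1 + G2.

Parallel: G_eq = G1 + G2. DC gain = G1(0) + G2(0) = 9/8 + 10/1 = 1.125 + 10 = 11.125.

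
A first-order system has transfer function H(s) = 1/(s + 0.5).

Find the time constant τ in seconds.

For H(s) = 1/(s + 1/τ), the pole is at -1/τ = -0.5, so τ = 1/0.5 = 2 s.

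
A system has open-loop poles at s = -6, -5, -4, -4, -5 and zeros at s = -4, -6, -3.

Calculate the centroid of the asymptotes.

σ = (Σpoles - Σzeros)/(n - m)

σ = (Σpoles - Σzeros)/(n - m) = (-24 - (-13))/(5 - 3) = -11/2 = -5.5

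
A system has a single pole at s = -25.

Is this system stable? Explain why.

Pole at s = -25 is in the left half-plane. Stable.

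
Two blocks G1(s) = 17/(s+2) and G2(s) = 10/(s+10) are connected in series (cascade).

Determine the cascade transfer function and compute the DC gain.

Series: multiply transfer functions. G_eq = 17/(s+2) × 10/(s+10) = 170/((s+2)(s+10)). DC gain = 170/(2×10) = 8.5.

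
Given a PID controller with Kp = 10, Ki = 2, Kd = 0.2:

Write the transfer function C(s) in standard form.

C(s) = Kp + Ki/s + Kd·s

Substituting values: C(s) = 10 + 2/s + 0.2s = (0.2s² + 10s + 2)/s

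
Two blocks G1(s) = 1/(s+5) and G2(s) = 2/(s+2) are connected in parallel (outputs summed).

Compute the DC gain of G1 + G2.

Parallel: G_eq = G1 + G2. DC gain = G1(0) + G2(0) = 1/5 + 2/2 = 0.2 + 1 = 1.2.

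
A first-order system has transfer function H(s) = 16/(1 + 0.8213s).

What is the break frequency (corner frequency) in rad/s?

Corner frequency = 1/τ = 1/0.8213 = 1.218 rad/s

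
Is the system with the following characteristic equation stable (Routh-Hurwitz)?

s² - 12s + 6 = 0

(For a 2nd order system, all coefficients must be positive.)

Coefficients: 1, -12, 6. b=-12 not positive, so system is unstable.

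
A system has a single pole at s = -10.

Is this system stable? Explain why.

Pole at s = -10 is in the left half-plane. Stable.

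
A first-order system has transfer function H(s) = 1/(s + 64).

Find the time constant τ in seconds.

For H(s) = 1/(s + 1/τ), the pole is at -1/τ = -64, so τ = 1/64 = 0.015625 s.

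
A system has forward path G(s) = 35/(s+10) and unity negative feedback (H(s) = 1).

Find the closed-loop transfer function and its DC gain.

T(s) = G/(1+GH) = [35/(s+10)] / [1 + 35/(s+10)] = 35/(s+10+35) = 35/(s+45). DC gain = 35/45 = 0.7778.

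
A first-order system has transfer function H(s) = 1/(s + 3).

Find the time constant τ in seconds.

For H(s) = 1/(s + 1/τ), the pole is at -1/τ = -3, so τ = 1/3 = 0.3333 s.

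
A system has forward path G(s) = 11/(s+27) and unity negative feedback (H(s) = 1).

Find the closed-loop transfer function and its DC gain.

T(s) = G/(1+GH) = [11/(s+27)] / [1 + 11/(s+27)] = 11/(s+27+11) = 11/(s+38). DC gain = 11/38 = 0.2895.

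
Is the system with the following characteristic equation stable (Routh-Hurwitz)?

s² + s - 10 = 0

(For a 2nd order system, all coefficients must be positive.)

Coefficients: 1, 1, -10. c=-10 not positive, so system is unstable.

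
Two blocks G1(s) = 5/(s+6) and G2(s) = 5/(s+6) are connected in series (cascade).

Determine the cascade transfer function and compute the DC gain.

Series: multiply transfer functions. G_eq = 5/(s+6) × 5/(s+6) = 25/((s+6)(s+6)). DC gain = 25/(6×6) = 0.6944.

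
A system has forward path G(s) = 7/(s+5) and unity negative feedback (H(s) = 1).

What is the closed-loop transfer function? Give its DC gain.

T(s) = G/(1+GH) = [7/(s+5)] / [1 + 7/(s+5)] = 7/(s+5+7) = 7/(s+12). DC gain = 7/12 = 0.5833.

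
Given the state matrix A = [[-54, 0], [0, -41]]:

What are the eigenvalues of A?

For diagonal matrix, eigenvalues are diagonal entries: λ₁ = -54, λ₂ = -41.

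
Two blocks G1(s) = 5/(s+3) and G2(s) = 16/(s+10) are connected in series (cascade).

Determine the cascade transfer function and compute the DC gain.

Series: multiply transfer functions. G_eq = 5/(s+3) × 16/(s+10) = 80/((s+3)(s+10)). DC gain = 80/(3×10) = 2.6667.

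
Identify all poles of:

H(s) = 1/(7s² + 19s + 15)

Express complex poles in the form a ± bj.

Discriminant = 19² - 4×7×15 = 361 - 420 = -59 < 0, so the poles are a complex conjugate pair s = (-19 ± j√59)/(2×7). Real part = -19/(2×7) = -19/14 ≈ -1.3571; imaginary part = ±√59/(2×7) ≈ 0.5487. Poles: s = -1.3571 ± 0.5487j.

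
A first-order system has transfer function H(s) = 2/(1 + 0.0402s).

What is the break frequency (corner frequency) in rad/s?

Corner frequency = 1/τ = 1/0.0402 = 24.876 rad/s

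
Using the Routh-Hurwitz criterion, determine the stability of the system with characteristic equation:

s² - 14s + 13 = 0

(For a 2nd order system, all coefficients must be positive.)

Coefficients: 1, -14, 13. b=-14 not positive, so system is unstable.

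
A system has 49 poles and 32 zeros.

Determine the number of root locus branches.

Root locus has n branches where n = number of poles = 49.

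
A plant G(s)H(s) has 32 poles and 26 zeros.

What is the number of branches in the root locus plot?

Root locus has n branches where n = number of poles = 32.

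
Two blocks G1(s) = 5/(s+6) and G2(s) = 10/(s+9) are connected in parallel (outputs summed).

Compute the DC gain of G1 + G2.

Parallel: G_eq = G1 + G2. DC gain = G1(0) + G2(0) = 5/6 + 10/9 = 0.8333 + 1.1111 = 1.9444.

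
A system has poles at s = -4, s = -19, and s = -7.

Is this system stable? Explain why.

All poles are in the left half-plane. System is stable.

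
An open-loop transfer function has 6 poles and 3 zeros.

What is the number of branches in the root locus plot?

Root locus has n branches where n = number of poles = 6.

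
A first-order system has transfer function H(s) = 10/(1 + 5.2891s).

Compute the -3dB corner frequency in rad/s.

Corner frequency = 1/τ = 1/5.2891 = 0.189 rad/s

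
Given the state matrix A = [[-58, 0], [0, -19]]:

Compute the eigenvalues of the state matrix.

For diagonal matrix, eigenvalues are diagonal entries: λ₁ = -58, λ₂ = -19.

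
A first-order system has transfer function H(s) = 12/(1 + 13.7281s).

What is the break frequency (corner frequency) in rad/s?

Corner frequency = 1/τ = 1/13.7281 = 0.073 rad/s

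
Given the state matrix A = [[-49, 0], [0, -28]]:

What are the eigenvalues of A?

For diagonal matrix, eigenvalues are diagonal entries: λ₁ = -49, λ₂ = -28.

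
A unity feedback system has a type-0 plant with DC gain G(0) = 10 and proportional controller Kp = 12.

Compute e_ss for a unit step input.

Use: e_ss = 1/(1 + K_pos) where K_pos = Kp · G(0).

K_pos = Kp · G(0) = 12 × 10 = 120. e_ss = 1/(1 + 120) = 0.0083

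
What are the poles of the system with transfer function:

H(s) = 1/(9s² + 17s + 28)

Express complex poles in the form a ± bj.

Discriminant = 17² - 4×9×28 = 289 - 1008 = -719 < 0, so the poles are a complex conjugate pair s = (-17 ± j√719)/(2×9). Real part = -17/(2×9) = -17/18 ≈ -0.9444; imaginary part = ±√719/(2×9) ≈ 1.4897. Poles: s = -0.9444 ± 1.4897j.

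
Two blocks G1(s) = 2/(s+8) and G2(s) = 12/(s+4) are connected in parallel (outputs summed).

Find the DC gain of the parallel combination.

Parallel: G_eq = G1 + G2. DC gain = G1(0) + G2(0) = 2/8 + 12/4 = 0.25 + 3 = 3.25.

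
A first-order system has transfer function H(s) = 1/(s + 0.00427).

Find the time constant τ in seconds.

For H(s) = 1/(s + 1/τ), the pole is at -1/τ = -0.00427, so τ = 1/0.00427 = 234.2 s.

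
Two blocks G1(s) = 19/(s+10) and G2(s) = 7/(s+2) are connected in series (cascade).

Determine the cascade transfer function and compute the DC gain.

Series: multiply transfer functions. G_eq = 19/(s+10) × 7/(s+2) = 133/((s+10)(s+2)). DC gain = 133/(10×2) = 6.65.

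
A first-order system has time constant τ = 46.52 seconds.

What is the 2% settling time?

For first-order system, 2% settling time ≈ 4τ = 4 × 46.52 = 186.08 s.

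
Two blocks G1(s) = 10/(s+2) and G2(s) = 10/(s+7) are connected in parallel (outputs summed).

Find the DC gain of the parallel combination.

Parallel: G_eq = G1 + G2. DC gain = G1(0) + G2(0) = 10/2 + 10/7 = 5 + 1.4286 = 6.4286.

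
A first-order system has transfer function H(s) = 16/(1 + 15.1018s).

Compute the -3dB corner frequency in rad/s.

Corner frequency = 1/τ = 1/15.1018 = 0.066 rad/s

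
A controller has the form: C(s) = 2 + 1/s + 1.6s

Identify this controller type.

This is a Proportional-Integral-Derivative (PID) controller.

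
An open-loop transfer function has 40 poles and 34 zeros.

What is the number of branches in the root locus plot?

Root locus has n branches where n = number of poles = 40.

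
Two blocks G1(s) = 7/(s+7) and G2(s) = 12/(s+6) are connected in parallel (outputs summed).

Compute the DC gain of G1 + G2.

Parallel: G_eq = G1 + G2. DC gain = G1(0) + G2(0) = 7/7 + 12/6 = 1 + 2 = 3.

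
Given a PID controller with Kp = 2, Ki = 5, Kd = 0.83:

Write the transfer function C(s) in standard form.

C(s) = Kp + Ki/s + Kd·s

Substituting values: C(s) = 2 + 5/s + 0.83s = (0.83s² + 2s + 5)/s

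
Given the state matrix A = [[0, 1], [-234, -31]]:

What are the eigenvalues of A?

det(A - λI) = λ² - (-31)λ + 234 = (λ - (-18))(λ - (-13)). Eigenvalues: -18, -13.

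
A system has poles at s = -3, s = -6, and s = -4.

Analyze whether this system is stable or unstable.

All poles are in the left half-plane. System is stable.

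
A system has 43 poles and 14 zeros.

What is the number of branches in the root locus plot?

Root locus has n branches where n = number of poles = 43.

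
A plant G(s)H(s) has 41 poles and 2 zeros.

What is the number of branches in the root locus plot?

Root locus has n branches where n = number of poles = 41.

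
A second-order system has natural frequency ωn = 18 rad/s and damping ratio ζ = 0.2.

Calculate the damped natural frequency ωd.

ωd = ωn√(1 - ζ²) = 18√(1 - 0.2²) = 17.64 rad/s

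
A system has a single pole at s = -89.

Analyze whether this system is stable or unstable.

Pole at s = -89 is in the left half-plane. Stable.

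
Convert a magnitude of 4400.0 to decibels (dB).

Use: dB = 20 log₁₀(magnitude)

dB = 20 log₁₀(4400.0) = 72.9 dB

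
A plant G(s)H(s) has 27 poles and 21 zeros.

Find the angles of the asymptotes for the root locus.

n - m = 27 - 21 = 6. Angles: θk = (2k + 1)·180°/6 = 30°, 90°, 150°, 210°, 270°, 330°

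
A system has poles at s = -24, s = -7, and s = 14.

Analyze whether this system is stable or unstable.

Pole(s) at s = 14 are not in the left half-plane. System is unstable.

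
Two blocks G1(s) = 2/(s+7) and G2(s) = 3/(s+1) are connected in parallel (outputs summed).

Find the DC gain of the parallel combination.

Parallel: G_eq = G1 + G2. DC gain = G1(0) + G2(0) = 2/7 + 3/1 = 0.2857 + 3 = 3.2857.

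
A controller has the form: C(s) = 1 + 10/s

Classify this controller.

This is a Proportional-Integral (PI) controller.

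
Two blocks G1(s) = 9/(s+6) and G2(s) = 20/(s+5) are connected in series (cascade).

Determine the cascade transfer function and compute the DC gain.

Series: multiply transfer functions. G_eq = 9/(s+6) × 20/(s+5) = 180/((s+6)(s+5)). DC gain = 180/(6×5) = 6.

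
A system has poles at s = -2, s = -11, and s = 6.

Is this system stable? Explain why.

Pole(s) at s = 6 are not in the left half-plane. System is unstable.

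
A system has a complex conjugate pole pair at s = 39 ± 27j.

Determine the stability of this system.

Real part of poles is 39 (> 0, right half-plane). Unstable.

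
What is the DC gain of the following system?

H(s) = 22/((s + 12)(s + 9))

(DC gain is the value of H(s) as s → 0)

DC gain = H(0) = 22/(12 × 9) = 22/108 = 0.2037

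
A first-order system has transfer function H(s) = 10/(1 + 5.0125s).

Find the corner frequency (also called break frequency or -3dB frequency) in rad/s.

Corner frequency = 1/τ = 1/5.0125 = 0.2 rad/s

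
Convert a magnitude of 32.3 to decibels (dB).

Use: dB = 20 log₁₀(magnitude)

dB = 20 log₁₀(32.3) = 30.2 dB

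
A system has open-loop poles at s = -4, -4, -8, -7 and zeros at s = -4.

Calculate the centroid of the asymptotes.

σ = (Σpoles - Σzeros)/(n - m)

σ = (Σpoles - Σzeros)/(n - m) = (-23 - (-4))/(4 - 1) = -19/3 = -6.33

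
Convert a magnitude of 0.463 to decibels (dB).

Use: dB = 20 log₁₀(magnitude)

dB = 20 log₁₀(0.463) = -6.7 dB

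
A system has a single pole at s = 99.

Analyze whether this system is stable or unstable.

Pole at s = 99 is in the right half-plane. Unstable.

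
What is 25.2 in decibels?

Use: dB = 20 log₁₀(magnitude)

dB = 20 log₁₀(25.2) = 28.0 dB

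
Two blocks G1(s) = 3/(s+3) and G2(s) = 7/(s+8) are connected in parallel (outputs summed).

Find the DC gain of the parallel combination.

Parallel: G_eq = G1 + G2. DC gain = G1(0) + G2(0) = 3/3 + 7/8 = 1 + 0.875 = 1.875.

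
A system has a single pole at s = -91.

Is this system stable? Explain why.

Pole at s = -91 is in the left half-plane. Stable.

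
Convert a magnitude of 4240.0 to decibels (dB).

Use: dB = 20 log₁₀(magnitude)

dB = 20 log₁₀(4240.0) = 72.5 dB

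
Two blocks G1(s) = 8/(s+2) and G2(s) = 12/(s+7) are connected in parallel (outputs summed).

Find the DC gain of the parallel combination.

Parallel: G_eq = G1 + G2. DC gain = G1(0) + G2(0) = 8/2 + 12/7 = 4 + 1.7143 = 5.7143.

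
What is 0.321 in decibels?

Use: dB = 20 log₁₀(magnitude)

dB = 20 log₁₀(0.321) = -9.9 dB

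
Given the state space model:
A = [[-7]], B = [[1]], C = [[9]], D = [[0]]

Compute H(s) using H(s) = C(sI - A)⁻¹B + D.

(sI - A)⁻¹ = 1/(s + 7). H(s) = 9 × 1/(s + 7) + 0 = 9/(s + 7).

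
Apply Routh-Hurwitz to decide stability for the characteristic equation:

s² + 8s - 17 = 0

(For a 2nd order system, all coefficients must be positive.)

Coefficients: 1, 8, -17. c=-17 not positive, so system is unstable.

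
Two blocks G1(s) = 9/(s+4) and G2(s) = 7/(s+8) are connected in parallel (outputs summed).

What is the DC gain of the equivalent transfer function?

Parallel: G_eq = G1 + G2. DC gain = G1(0) + G2(0) = 9/4 + 7/8 = 2.25 + 0.875 = 3.125.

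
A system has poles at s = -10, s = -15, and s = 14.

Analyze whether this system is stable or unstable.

Pole(s) at s = 14 are not in the left half-plane. System is unstable.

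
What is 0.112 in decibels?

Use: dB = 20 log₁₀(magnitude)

dB = 20 log₁₀(0.112) = -19.0 dB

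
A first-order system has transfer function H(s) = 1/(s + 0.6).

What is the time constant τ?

For H(s) = 1/(s + 1/τ), the pole is at -1/τ = -0.6, so τ = 1/0.6 = 1.6667 s.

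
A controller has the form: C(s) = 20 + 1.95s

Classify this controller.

This is a Proportional-Derivative (PD) controller.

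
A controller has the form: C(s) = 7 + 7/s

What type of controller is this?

This is a Proportional-Integral (PI) controller.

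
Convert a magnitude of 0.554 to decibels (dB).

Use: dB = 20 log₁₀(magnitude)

dB = 20 log₁₀(0.554) = -5.1 dB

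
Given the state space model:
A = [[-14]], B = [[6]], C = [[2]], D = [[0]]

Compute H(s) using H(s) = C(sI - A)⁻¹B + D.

(sI - A)⁻¹ = 1/(s + 14). H(s) = 2 × 6/(s + 14) + 0 = 12/(s + 14).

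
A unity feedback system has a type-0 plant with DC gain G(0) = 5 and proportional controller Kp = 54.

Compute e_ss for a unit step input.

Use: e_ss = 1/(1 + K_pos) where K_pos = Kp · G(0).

K_pos = Kp · G(0) = 54 × 5 = 270. e_ss = 1/(1 + 270) = 0.0037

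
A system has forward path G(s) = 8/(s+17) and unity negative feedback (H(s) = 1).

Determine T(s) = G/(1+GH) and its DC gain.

T(s) = G/(1+GH) = [8/(s+17)] / [1 + 8/(s+17)] = 8/(s+17+8) = 8/(s+25). DC gain = 8/25 = 0.32.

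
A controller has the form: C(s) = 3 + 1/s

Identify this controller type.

This is a Proportional-Integral (PI) controller.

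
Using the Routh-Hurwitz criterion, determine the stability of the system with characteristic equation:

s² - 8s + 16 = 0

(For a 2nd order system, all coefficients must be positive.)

Coefficients: 1, -8, 16. b=-8 not positive, so system is unstable.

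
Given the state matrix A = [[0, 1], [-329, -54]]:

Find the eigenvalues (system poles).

det(A - λI) = λ² - (-54)λ + 329 = (λ - (-47))(λ - (-7)). Eigenvalues: -47, -7.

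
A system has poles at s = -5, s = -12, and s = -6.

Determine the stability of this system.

All poles are in the left half-plane. System is stable.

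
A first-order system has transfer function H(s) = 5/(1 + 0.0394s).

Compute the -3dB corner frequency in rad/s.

Corner frequency = 1/τ = 1/0.0394 = 25.381 rad/s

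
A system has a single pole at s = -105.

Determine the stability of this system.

Pole at s = -105 is in the left half-plane. Stable.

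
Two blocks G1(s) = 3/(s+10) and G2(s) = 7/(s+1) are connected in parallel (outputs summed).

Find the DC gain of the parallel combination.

Parallel: G_eq = G1 + G2. DC gain = G1(0) + G2(0) = 3/10 + 7/1 = 0.3 + 7 = 7.3.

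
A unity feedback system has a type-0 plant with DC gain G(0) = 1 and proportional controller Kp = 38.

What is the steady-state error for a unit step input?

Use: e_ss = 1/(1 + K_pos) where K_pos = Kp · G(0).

K_pos = Kp · G(0) = 38 × 1 = 38. e_ss = 1/(1 + 38) = 0.0256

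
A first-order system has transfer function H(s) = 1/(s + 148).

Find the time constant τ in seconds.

For H(s) = 1/(s + 1/τ), the pole is at -1/τ = -148, so τ = 1/148 = 0.0068 s.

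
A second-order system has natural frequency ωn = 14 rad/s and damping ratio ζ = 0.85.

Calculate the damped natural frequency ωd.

ωd = ωn√(1 - ζ²) = 14√(1 - 0.85²) = 7.37 rad/s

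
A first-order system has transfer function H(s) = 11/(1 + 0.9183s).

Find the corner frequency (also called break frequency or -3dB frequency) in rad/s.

Corner frequency = 1/τ = 1/0.9183 = 1.089 rad/s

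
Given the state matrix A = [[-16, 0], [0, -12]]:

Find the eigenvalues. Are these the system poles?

For diagonal matrix, eigenvalues are diagonal entries: λ₁ = -16, λ₂ = -12. Eigenvalues of A = system poles.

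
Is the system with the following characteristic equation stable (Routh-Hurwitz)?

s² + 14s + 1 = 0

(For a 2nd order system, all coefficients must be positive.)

Coefficients: 1, 14, 1. All positive, so system is stable.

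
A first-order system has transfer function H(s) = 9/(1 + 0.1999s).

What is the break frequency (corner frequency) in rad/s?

Corner frequency = 1/τ = 1/0.1999 = 5.003 rad/s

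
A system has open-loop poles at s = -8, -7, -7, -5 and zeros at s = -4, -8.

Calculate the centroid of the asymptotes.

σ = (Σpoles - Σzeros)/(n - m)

σ = (Σpoles - Σzeros)/(n - m) = (-27 - (-12))/(4 - 2) = -15/2 = -7.5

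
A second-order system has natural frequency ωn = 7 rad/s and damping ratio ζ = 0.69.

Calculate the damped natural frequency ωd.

ωd = ωn√(1 - ζ²) = 7√(1 - 0.69²) = 5.07 rad/s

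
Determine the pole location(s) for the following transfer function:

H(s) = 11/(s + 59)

Pole is where denominator = 0: s + 59 = 0, so s = -59.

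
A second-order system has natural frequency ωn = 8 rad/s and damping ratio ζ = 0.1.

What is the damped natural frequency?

ωd = ωn√(1 - ζ²) = 8√(1 - 0.1²) = 7.96 rad/s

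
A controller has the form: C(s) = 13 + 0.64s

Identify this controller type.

This is a Proportional-Derivative (PD) controller.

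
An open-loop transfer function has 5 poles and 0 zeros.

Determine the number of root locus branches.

Root locus has n branches where n = number of poles = 5.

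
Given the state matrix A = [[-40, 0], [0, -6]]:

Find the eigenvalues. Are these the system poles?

For diagonal matrix, eigenvalues are diagonal entries: λ₁ = -40, λ₂ = -6. Eigenvalues of A = system poles.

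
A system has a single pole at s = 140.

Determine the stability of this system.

Pole at s = 140 is in the right half-plane. Unstable.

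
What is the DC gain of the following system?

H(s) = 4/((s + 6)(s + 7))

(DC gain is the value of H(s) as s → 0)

DC gain = H(0) = 4/(6 × 7) = 4/42 = 0.0952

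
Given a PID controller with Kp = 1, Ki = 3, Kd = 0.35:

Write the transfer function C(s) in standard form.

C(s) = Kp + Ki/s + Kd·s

Substituting values: C(s) = 1 + 3/s + 0.35s = (0.35s² + s + 3)/s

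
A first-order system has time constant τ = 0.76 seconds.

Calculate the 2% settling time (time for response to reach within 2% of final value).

For first-order system, 2% settling time ≈ 4τ = 4 × 0.76 = 3.04 s.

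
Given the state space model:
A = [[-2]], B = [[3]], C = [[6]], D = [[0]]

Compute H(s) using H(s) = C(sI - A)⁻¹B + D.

(sI - A)⁻¹ = 1/(s + 2). H(s) = 6 × 3/(s + 2) + 0 = 18/(s + 2).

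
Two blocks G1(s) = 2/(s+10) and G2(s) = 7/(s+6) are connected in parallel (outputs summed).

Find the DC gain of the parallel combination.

Parallel: G_eq = G1 + G2. DC gain = G1(0) + G2(0) = 2/10 + 7/6 = 0.2 + 1.1667 = 1.3667.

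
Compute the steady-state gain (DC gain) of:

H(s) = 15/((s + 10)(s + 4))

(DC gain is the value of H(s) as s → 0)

DC gain = H(0) = 15/(10 × 4) = 15/40 = 0.375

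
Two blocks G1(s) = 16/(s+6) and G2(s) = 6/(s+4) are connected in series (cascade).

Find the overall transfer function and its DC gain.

Series: multiply transfer functions. G_eq = 16/(s+6) × 6/(s+4) = 96/((s+6)(s+4)). DC gain = 96/(6×4) = 4.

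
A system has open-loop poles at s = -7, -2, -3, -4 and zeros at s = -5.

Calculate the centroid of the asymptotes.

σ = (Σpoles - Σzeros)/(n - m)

σ = (Σpoles - Σzeros)/(n - m) = (-16 - (-5))/(4 - 1) = -11/3 = -3.67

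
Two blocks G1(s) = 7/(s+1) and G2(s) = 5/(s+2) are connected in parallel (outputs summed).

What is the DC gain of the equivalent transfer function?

Parallel: G_eq = G1 + G2. DC gain = G1(0) + G2(0) = 7/1 + 5/2 = 7 + 2.5 = 9.5.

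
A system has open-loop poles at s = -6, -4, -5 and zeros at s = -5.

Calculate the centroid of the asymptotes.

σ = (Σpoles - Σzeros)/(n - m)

σ = (Σpoles - Σzeros)/(n - m) = (-15 - (-5))/(3 - 1) = -10/2 = -5.0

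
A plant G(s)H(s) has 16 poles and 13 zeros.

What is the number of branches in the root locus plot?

Root locus has n branches where n = number of poles = 16.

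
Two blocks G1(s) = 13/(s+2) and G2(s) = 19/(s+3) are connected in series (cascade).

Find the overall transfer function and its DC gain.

Series: multiply transfer functions. G_eq = 13/(s+2) × 19/(s+3) = 247/((s+2)(s+3)). DC gain = 247/(2×3) = 41.1667.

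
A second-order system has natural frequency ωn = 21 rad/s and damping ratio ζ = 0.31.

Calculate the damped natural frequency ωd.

ωd = ωn√(1 - ζ²) = 21√(1 - 0.31²) = 19.97 rad/s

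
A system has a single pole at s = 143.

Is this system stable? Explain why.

Pole at s = 143 is in the right half-plane. Unstable.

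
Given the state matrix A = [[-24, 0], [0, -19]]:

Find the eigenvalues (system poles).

For diagonal matrix, eigenvalues are diagonal entries: λ₁ = -24, λ₂ = -19.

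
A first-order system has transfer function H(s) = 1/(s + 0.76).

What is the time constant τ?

For H(s) = 1/(s + 1/τ), the pole is at -1/τ = -0.76, so τ = 1/0.76 = 1.3158 s.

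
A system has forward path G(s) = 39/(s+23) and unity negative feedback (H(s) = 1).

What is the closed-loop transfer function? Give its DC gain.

T(s) = G/(1+GH) = [39/(s+23)] / [1 + 39/(s+23)] = 39/(s+23+39) = 39/(s+62). DC gain = 39/62 = 0.6290.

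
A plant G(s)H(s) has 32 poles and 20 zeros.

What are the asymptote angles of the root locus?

n - m = 32 - 20 = 12. Angles: θk = (2k + 1)·180°/12 = 15°, 45°, 75°, 105°, 135°, 165°, 195°, 225°, 255°, 285°, 315°, 345°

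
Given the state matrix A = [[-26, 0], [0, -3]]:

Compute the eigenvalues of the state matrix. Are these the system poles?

For diagonal matrix, eigenvalues are diagonal entries: λ₁ = -26, λ₂ = -3. Eigenvalues of A = system poles.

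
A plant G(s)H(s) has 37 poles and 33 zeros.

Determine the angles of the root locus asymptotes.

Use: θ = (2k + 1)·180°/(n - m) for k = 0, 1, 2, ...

n - m = 37 - 33 = 4. Angles: θk = (2k + 1)·180°/4 = 45°, 135°, 225°, 315°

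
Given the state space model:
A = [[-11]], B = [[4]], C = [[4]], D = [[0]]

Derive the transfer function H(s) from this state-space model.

(sI - A)⁻¹ = 1/(s + 11). H(s) = 4 × 4/(s + 11) + 0 = 16/(s + 11).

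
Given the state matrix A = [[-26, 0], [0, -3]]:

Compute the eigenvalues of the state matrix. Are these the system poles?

For diagonal matrix, eigenvalues are diagonal entries: λ₁ = -26, λ₂ = -3. Eigenvalues of A = system poles.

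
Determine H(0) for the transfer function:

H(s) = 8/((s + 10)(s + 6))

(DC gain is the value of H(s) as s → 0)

DC gain = H(0) = 8/(10 × 6) = 8/60 = 0.1333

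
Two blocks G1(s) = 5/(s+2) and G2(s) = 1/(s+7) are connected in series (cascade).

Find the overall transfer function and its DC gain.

Series: multiply transfer functions. G_eq = 5/(s+2) × 1/(s+7) = 5/((s+2)(s+7)). DC gain = 5/(2×7) = 0.3571.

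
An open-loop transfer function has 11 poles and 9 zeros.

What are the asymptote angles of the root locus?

n - m = 11 - 9 = 2. Angles: θk = (2k + 1)·180°/2 = 90°, 270°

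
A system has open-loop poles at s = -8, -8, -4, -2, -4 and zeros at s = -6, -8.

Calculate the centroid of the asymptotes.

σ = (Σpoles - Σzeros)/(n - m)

σ = (Σpoles - Σzeros)/(n - m) = (-26 - (-14))/(5 - 2) = -12/3 = -4.0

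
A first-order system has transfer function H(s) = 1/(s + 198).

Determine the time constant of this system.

For H(s) = 1/(s + 1/τ), the pole is at -1/τ = -198, so τ = 1/198 = 0.0051 s.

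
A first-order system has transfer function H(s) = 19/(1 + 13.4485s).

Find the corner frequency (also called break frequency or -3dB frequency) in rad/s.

Corner frequency = 1/τ = 1/13.4485 = 0.074 rad/s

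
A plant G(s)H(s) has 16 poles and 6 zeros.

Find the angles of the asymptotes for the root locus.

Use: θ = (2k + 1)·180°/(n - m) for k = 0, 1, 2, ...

n - m = 16 - 6 = 10. Angles: θk = (2k + 1)·180°/10 = 18°, 54°, 90°, 126°, 162°, 198°, 234°, 270°, 306°, 342°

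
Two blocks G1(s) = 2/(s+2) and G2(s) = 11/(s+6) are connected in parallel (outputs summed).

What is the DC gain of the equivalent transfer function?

Parallel: G_eq = G1 + G2. DC gain = G1(0) + G2(0) = 2/2 + 11/6 = 1 + 1.8333 = 2.8333.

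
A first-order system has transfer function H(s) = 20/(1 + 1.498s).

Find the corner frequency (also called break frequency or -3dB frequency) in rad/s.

Corner frequency = 1/τ = 1/1.498 = 0.668 rad/s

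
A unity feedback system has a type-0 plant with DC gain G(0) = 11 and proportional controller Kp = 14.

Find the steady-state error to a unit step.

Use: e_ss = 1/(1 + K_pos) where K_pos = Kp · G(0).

K_pos = Kp · G(0) = 14 × 11 = 154. e_ss = 1/(1 + 154) = 0.0065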